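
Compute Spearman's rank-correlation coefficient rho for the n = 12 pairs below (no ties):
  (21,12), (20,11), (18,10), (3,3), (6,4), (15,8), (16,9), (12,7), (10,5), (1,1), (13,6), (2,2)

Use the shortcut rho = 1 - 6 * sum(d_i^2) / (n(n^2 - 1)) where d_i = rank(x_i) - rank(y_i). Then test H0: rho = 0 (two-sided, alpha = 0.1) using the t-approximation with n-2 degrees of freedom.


Step 1: Rank x and y separately (midranks; no ties here).
rank(x): 21->12, 20->11, 18->10, 3->3, 6->4, 15->8, 16->9, 12->6, 10->5, 1->1, 13->7, 2->2
rank(y): 12->12, 11->11, 10->10, 3->3, 4->4, 8->8, 9->9, 7->7, 5->5, 1->1, 6->6, 2->2
Step 2: d_i = R_x(i) - R_y(i); compute d_i^2.
  (12-12)^2=0, (11-11)^2=0, (10-10)^2=0, (3-3)^2=0, (4-4)^2=0, (8-8)^2=0, (9-9)^2=0, (6-7)^2=1, (5-5)^2=0, (1-1)^2=0, (7-6)^2=1, (2-2)^2=0
sum(d^2) = 2.
Step 3: rho = 1 - 6*2 / (12*(12^2 - 1)) = 1 - 12/1716 = 0.993007.
Step 4: Under H0, t = rho * sqrt((n-2)/(1-rho^2)) = 26.5990 ~ t(10).
Step 5: Two-sided p-value from the t-distribution with 10 df = 0.000000.
Step 6: alpha = 0.1. reject H0.

rho = 0.9930, p = 0.000000, reject H0 at alpha = 0.1.


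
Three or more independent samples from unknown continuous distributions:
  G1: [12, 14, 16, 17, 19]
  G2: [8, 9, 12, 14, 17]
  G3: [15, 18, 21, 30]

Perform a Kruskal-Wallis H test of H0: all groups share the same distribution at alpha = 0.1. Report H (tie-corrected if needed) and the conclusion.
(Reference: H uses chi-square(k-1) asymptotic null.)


Step 1: Combine all N = 14 observations and assign midranks.
sorted (value, group, rank): (8,G2,1), (9,G2,2), (12,G1,3.5), (12,G2,3.5), (14,G1,5.5), (14,G2,5.5), (15,G3,7), (16,G1,8), (17,G1,9.5), (17,G2,9.5), (18,G3,11), (19,G1,12), (21,G3,13), (30,G3,14)
Step 2: Sum ranks within each group.
R_1 = 38.5 (n_1 = 5)
R_2 = 21.5 (n_2 = 5)
R_3 = 45 (n_3 = 4)
Step 3: H = 12/(N(N+1)) * sum(R_i^2/n_i) - 3(N+1)
     = 12/(14*15) * (38.5^2/5 + 21.5^2/5 + 45^2/4) - 3*15
     = 0.057143 * 895.15 - 45
     = 6.151429.
Step 4: Ties present; correction factor C = 1 - 18/(14^3 - 14) = 0.993407. Corrected H = 6.151429 / 0.993407 = 6.192257.
Step 5: Under H0, H ~ chi^2(2); p-value = 0.045224.
Step 6: alpha = 0.1. reject H0.

H = 6.1923, df = 2, p = 0.045224, reject H0.


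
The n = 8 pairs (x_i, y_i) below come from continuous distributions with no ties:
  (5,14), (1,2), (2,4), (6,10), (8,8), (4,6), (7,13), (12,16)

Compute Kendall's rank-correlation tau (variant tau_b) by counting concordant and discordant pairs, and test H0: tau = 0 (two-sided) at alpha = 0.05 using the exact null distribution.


Step 1: Enumerate the 28 unordered pairs (i,j) with i<j and classify each by sign(x_j-x_i) * sign(y_j-y_i).
  (1,2):dx=-4,dy=-12->C; (1,3):dx=-3,dy=-10->C; (1,4):dx=+1,dy=-4->D; (1,5):dx=+3,dy=-6->D
  (1,6):dx=-1,dy=-8->C; (1,7):dx=+2,dy=-1->D; (1,8):dx=+7,dy=+2->C; (2,3):dx=+1,dy=+2->C
  (2,4):dx=+5,dy=+8->C; (2,5):dx=+7,dy=+6->C; (2,6):dx=+3,dy=+4->C; (2,7):dx=+6,dy=+11->C
  (2,8):dx=+11,dy=+14->C; (3,4):dx=+4,dy=+6->C; (3,5):dx=+6,dy=+4->C; (3,6):dx=+2,dy=+2->C
  (3,7):dx=+5,dy=+9->C; (3,8):dx=+10,dy=+12->C; (4,5):dx=+2,dy=-2->D; (4,6):dx=-2,dy=-4->C
  (4,7):dx=+1,dy=+3->C; (4,8):dx=+6,dy=+6->C; (5,6):dx=-4,dy=-2->C; (5,7):dx=-1,dy=+5->D
  (5,8):dx=+4,dy=+8->C; (6,7):dx=+3,dy=+7->C; (6,8):dx=+8,dy=+10->C; (7,8):dx=+5,dy=+3->C
Step 2: C = 23, D = 5, total pairs = 28.
Step 3: tau = (C - D)/(n(n-1)/2) = (23 - 5)/28 = 0.642857.
Step 4: Exact two-sided p-value (enumerate n! = 40320 permutations of y under H0): p = 0.031151.
Step 5: alpha = 0.05. reject H0.

tau_b = 0.6429 (C=23, D=5), p = 0.031151, reject H0.


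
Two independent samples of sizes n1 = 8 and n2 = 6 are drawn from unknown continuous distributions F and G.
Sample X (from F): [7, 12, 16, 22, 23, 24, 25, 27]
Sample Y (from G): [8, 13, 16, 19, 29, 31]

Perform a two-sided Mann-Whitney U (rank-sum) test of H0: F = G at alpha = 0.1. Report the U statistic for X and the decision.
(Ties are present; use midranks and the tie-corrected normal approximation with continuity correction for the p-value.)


Step 1: Combine and sort all 14 observations; assign midranks.
sorted (value, group): (7,X), (8,Y), (12,X), (13,Y), (16,X), (16,Y), (19,Y), (22,X), (23,X), (24,X), (25,X), (27,X), (29,Y), (31,Y)
ranks: 7->1, 8->2, 12->3, 13->4, 16->5.5, 16->5.5, 19->7, 22->8, 23->9, 24->10, 25->11, 27->12, 29->13, 31->14
Step 2: Rank sum for X: R1 = 1 + 3 + 5.5 + 8 + 9 + 10 + 11 + 12 = 59.5.
Step 3: U_X = R1 - n1(n1+1)/2 = 59.5 - 8*9/2 = 59.5 - 36 = 23.5.
       U_Y = n1*n2 - U_X = 48 - 23.5 = 24.5.
Step 4: Ties are present, so use the tie-corrected normal approximation (with continuity correction) for the p-value.
Step 5: p-value = 1.000000; compare to alpha = 0.1. fail to reject H0.

U_X = 23.5, p = 1.000000, fail to reject H0 at alpha = 0.1.


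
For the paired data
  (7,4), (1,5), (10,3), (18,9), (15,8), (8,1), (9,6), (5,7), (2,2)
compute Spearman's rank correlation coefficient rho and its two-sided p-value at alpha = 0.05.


Step 1: Rank x and y separately (midranks; no ties here).
rank(x): 7->4, 1->1, 10->7, 18->9, 15->8, 8->5, 9->6, 5->3, 2->2
rank(y): 4->4, 5->5, 3->3, 9->9, 8->8, 1->1, 6->6, 7->7, 2->2
Step 2: d_i = R_x(i) - R_y(i); compute d_i^2.
  (4-4)^2=0, (1-5)^2=16, (7-3)^2=16, (9-9)^2=0, (8-8)^2=0, (5-1)^2=16, (6-6)^2=0, (3-7)^2=16, (2-2)^2=0
sum(d^2) = 64.
Step 3: rho = 1 - 6*64 / (9*(9^2 - 1)) = 1 - 384/720 = 0.466667.
Step 4: Under H0, t = rho * sqrt((n-2)/(1-rho^2)) = 1.3960 ~ t(7).
Step 5: Two-sided p-value from the t-distribution with 7 df = 0.205386.
Step 6: alpha = 0.05. fail to reject H0.

rho = 0.4667, p = 0.205386, fail to reject H0 at alpha = 0.05.


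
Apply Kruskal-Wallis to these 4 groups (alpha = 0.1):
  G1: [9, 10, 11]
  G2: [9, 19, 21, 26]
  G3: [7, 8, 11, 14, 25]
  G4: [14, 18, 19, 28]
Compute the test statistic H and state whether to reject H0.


Step 1: Combine all N = 16 observations and assign midranks.
sorted (value, group, rank): (7,G3,1), (8,G3,2), (9,G1,3.5), (9,G2,3.5), (10,G1,5), (11,G1,6.5), (11,G3,6.5), (14,G3,8.5), (14,G4,8.5), (18,G4,10), (19,G2,11.5), (19,G4,11.5), (21,G2,13), (25,G3,14), (26,G2,15), (28,G4,16)
Step 2: Sum ranks within each group.
R_1 = 15 (n_1 = 3)
R_2 = 43 (n_2 = 4)
R_3 = 32 (n_3 = 5)
R_4 = 46 (n_4 = 4)
Step 3: H = 12/(N(N+1)) * sum(R_i^2/n_i) - 3(N+1)
     = 12/(16*17) * (15^2/3 + 43^2/4 + 32^2/5 + 46^2/4) - 3*17
     = 0.044118 * 1271.05 - 51
     = 5.075735.
Step 4: Ties present; correction factor C = 1 - 24/(16^3 - 16) = 0.994118. Corrected H = 5.075735 / 0.994118 = 5.105769.
Step 5: Under H0, H ~ chi^2(3); p-value = 0.164214.
Step 6: alpha = 0.1. fail to reject H0.

H = 5.1058, df = 3, p = 0.164214, fail to reject H0.


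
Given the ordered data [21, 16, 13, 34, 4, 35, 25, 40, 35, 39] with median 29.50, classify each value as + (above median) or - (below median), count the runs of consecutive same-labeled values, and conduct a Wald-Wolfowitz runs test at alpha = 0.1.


Step 1: Compute median = 29.50; label A = above, B = below.
Labels in order: BBBABABAAA  (n_A = 5, n_B = 5)
Step 2: Count runs R = 6.
Step 3: Under H0 (random ordering), E[R] = 2*n_A*n_B/(n_A+n_B) + 1 = 2*5*5/10 + 1 = 6.0000.
        Var[R] = 2*n_A*n_B*(2*n_A*n_B - n_A - n_B) / ((n_A+n_B)^2 * (n_A+n_B-1)) = 2000/900 = 2.2222.
        SD[R] = 1.4907.
Step 4: R = E[R], so z = 0 with no continuity correction.
Step 5: Two-sided p-value via normal approximation = 2*(1 - Phi(|z|)) = 1.000000.
Step 6: alpha = 0.1. fail to reject H0.

R = 6, z = 0.0000, p = 1.000000, fail to reject H0.


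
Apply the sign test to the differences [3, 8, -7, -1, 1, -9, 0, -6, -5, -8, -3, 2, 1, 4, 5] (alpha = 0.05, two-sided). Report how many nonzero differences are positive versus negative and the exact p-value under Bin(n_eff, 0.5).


Step 1: Discard zero differences. Original n = 15; n_eff = number of nonzero differences = 14.
Nonzero differences (with sign): +3, +8, -7, -1, +1, -9, -6, -5, -8, -3, +2, +1, +4, +5
Step 2: Count signs: positive = 7, negative = 7.
Step 3: Under H0: P(positive) = 0.5, so the number of positives S ~ Bin(14, 0.5).
Step 4: Two-sided exact p-value = sum of Bin(14,0.5) probabilities at or below the observed probability = 1.000000.
Step 5: alpha = 0.05. fail to reject H0.

n_eff = 14, pos = 7, neg = 7, p = 1.000000, fail to reject H0.


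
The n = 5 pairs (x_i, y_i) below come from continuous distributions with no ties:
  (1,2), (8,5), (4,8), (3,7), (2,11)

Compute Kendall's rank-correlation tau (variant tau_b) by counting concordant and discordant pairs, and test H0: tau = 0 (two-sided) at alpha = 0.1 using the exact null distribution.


Step 1: Enumerate the 10 unordered pairs (i,j) with i<j and classify each by sign(x_j-x_i) * sign(y_j-y_i).
  (1,2):dx=+7,dy=+3->C; (1,3):dx=+3,dy=+6->C; (1,4):dx=+2,dy=+5->C; (1,5):dx=+1,dy=+9->C
  (2,3):dx=-4,dy=+3->D; (2,4):dx=-5,dy=+2->D; (2,5):dx=-6,dy=+6->D; (3,4):dx=-1,dy=-1->C
  (3,5):dx=-2,dy=+3->D; (4,5):dx=-1,dy=+4->D
Step 2: C = 5, D = 5, total pairs = 10.
Step 3: tau = (C - D)/(n(n-1)/2) = (5 - 5)/10 = 0.000000.
Step 4: Exact two-sided p-value (enumerate n! = 120 permutations of y under H0): p = 1.000000.
Step 5: alpha = 0.1. fail to reject H0.

tau_b = 0.0000 (C=5, D=5), p = 1.000000, fail to reject H0.


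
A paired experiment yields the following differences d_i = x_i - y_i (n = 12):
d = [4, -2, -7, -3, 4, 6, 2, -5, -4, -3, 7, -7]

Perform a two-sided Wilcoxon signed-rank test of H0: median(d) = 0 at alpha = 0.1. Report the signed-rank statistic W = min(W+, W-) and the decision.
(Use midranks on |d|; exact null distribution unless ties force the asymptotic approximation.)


Step 1: Drop any zero differences (none here) and take |d_i|.
|d| = [4, 2, 7, 3, 4, 6, 2, 5, 4, 3, 7, 7]
Step 2: Midrank |d_i| (ties get averaged ranks).
ranks: |4|->6, |2|->1.5, |7|->11, |3|->3.5, |4|->6, |6|->9, |2|->1.5, |5|->8, |4|->6, |3|->3.5, |7|->11, |7|->11
Step 3: Attach original signs; sum ranks with positive sign and with negative sign.
W+ = 6 + 6 + 9 + 1.5 + 11 = 33.5
W- = 1.5 + 11 + 3.5 + 8 + 6 + 3.5 + 11 = 44.5
(Check: W+ + W- = 78 should equal n(n+1)/2 = 78.)
Step 4: Test statistic W = min(W+, W-) = 33.5.
Step 5: Ties in |d|, so use the tie-corrected normal approximation.
        E[W] = n(n+1)/4 = 12*13/4 = 39.
        Tie groups: |d|=2 (t=2), |d|=3 (t=2), |d|=4 (t=3), |d|=7 (t=3); sum(t^3 - t) = 60.
        Var[W] = n(n+1)(2n+1)/24 - sum(t^3-t)/48 = 3900/24 - 60/48 = 161.25.
        z = (W - E[W]) / sqrt(Var[W]) = (33.5 - 39) / 12.6984 = -0.4331.
        Two-sided p = 2*Phi(z) = 0.664924.
Step 6: alpha = 0.1. fail to reject H0.

W+ = 33.5, W- = 44.5, W = min = 33.5, p = 0.664924, fail to reject H0.


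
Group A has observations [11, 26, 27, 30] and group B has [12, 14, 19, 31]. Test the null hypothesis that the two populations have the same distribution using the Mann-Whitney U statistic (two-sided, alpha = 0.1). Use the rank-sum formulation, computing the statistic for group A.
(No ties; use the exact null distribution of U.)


Step 1: Combine and sort all 8 observations; assign midranks.
sorted (value, group): (11,X), (12,Y), (14,Y), (19,Y), (26,X), (27,X), (30,X), (31,Y)
ranks: 11->1, 12->2, 14->3, 19->4, 26->5, 27->6, 30->7, 31->8
Step 2: Rank sum for X: R1 = 1 + 5 + 6 + 7 = 19.
Step 3: U_X = R1 - n1(n1+1)/2 = 19 - 4*5/2 = 19 - 10 = 9.
       U_Y = n1*n2 - U_X = 16 - 9 = 7.
Step 4: No ties, so the exact null distribution of U (based on enumerating the C(8,4) = 70 equally likely rank assignments) gives the two-sided p-value.
Step 5: p-value = 0.885714; compare to alpha = 0.1. fail to reject H0.

U_X = 9, p = 0.885714, fail to reject H0 at alpha = 0.1.


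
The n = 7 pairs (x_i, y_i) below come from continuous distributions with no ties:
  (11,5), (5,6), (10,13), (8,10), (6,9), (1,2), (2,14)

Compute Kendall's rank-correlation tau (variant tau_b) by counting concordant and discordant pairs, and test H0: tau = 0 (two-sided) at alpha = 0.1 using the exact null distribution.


Step 1: Enumerate the 21 unordered pairs (i,j) with i<j and classify each by sign(x_j-x_i) * sign(y_j-y_i).
  (1,2):dx=-6,dy=+1->D; (1,3):dx=-1,dy=+8->D; (1,4):dx=-3,dy=+5->D; (1,5):dx=-5,dy=+4->D
  (1,6):dx=-10,dy=-3->C; (1,7):dx=-9,dy=+9->D; (2,3):dx=+5,dy=+7->C; (2,4):dx=+3,dy=+4->C
  (2,5):dx=+1,dy=+3->C; (2,6):dx=-4,dy=-4->C; (2,7):dx=-3,dy=+8->D; (3,4):dx=-2,dy=-3->C
  (3,5):dx=-4,dy=-4->C; (3,6):dx=-9,dy=-11->C; (3,7):dx=-8,dy=+1->D; (4,5):dx=-2,dy=-1->C
  (4,6):dx=-7,dy=-8->C; (4,7):dx=-6,dy=+4->D; (5,6):dx=-5,dy=-7->C; (5,7):dx=-4,dy=+5->D
  (6,7):dx=+1,dy=+12->C
Step 2: C = 12, D = 9, total pairs = 21.
Step 3: tau = (C - D)/(n(n-1)/2) = (12 - 9)/21 = 0.142857.
Step 4: Exact two-sided p-value (enumerate n! = 5040 permutations of y under H0): p = 0.772619.
Step 5: alpha = 0.1. fail to reject H0.

tau_b = 0.1429 (C=12, D=9), p = 0.772619, fail to reject H0.


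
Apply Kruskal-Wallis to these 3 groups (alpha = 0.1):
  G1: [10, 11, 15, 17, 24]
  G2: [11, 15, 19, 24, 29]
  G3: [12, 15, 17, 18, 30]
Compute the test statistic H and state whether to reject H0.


Step 1: Combine all N = 15 observations and assign midranks.
sorted (value, group, rank): (10,G1,1), (11,G1,2.5), (11,G2,2.5), (12,G3,4), (15,G1,6), (15,G2,6), (15,G3,6), (17,G1,8.5), (17,G3,8.5), (18,G3,10), (19,G2,11), (24,G1,12.5), (24,G2,12.5), (29,G2,14), (30,G3,15)
Step 2: Sum ranks within each group.
R_1 = 30.5 (n_1 = 5)
R_2 = 46 (n_2 = 5)
R_3 = 43.5 (n_3 = 5)
Step 3: H = 12/(N(N+1)) * sum(R_i^2/n_i) - 3(N+1)
     = 12/(15*16) * (30.5^2/5 + 46^2/5 + 43.5^2/5) - 3*16
     = 0.050000 * 987.7 - 48
     = 1.385000.
Step 4: Ties present; correction factor C = 1 - 42/(15^3 - 15) = 0.987500. Corrected H = 1.385000 / 0.987500 = 1.402532.
Step 5: Under H0, H ~ chi^2(2); p-value = 0.495957.
Step 6: alpha = 0.1. fail to reject H0.

H = 1.4025, df = 2, p = 0.495957, fail to reject H0.


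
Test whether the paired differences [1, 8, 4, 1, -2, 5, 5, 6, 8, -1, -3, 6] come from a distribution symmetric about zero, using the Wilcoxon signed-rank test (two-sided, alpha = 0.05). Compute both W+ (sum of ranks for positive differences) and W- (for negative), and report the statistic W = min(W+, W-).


Step 1: Drop any zero differences (none here) and take |d_i|.
|d| = [1, 8, 4, 1, 2, 5, 5, 6, 8, 1, 3, 6]
Step 2: Midrank |d_i| (ties get averaged ranks).
ranks: |1|->2, |8|->11.5, |4|->6, |1|->2, |2|->4, |5|->7.5, |5|->7.5, |6|->9.5, |8|->11.5, |1|->2, |3|->5, |6|->9.5
Step 3: Attach original signs; sum ranks with positive sign and with negative sign.
W+ = 2 + 11.5 + 6 + 2 + 7.5 + 7.5 + 9.5 + 11.5 + 9.5 = 67
W- = 4 + 2 + 5 = 11
(Check: W+ + W- = 78 should equal n(n+1)/2 = 78.)
Step 4: Test statistic W = min(W+, W-) = 11.
Step 5: Ties in |d|, so use the tie-corrected normal approximation.
        E[W] = n(n+1)/4 = 12*13/4 = 39.
        Tie groups: |d|=1 (t=3), |d|=5 (t=2), |d|=6 (t=2), |d|=8 (t=2); sum(t^3 - t) = 42.
        Var[W] = n(n+1)(2n+1)/24 - sum(t^3-t)/48 = 3900/24 - 42/48 = 161.625.
        z = (W - E[W]) / sqrt(Var[W]) = (11 - 39) / 12.7132 = -2.2024.
        Two-sided p = 2*Phi(z) = 0.027634.
Step 6: alpha = 0.05. reject H0.

W+ = 67, W- = 11, W = min = 11, p = 0.027634, reject H0.


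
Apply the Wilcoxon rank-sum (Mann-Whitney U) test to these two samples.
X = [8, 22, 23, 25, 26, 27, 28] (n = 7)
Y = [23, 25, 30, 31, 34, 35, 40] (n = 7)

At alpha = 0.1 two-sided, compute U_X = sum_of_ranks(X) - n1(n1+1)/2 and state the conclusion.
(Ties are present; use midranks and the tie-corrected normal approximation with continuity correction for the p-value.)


Step 1: Combine and sort all 14 observations; assign midranks.
sorted (value, group): (8,X), (22,X), (23,X), (23,Y), (25,X), (25,Y), (26,X), (27,X), (28,X), (30,Y), (31,Y), (34,Y), (35,Y), (40,Y)
ranks: 8->1, 22->2, 23->3.5, 23->3.5, 25->5.5, 25->5.5, 26->7, 27->8, 28->9, 30->10, 31->11, 34->12, 35->13, 40->14
Step 2: Rank sum for X: R1 = 1 + 2 + 3.5 + 5.5 + 7 + 8 + 9 = 36.
Step 3: U_X = R1 - n1(n1+1)/2 = 36 - 7*8/2 = 36 - 28 = 8.
       U_Y = n1*n2 - U_X = 49 - 8 = 41.
Step 4: Ties are present, so use the tie-corrected normal approximation (with continuity correction) for the p-value.
Step 5: p-value = 0.040471; compare to alpha = 0.1. reject H0.

U_X = 8, p = 0.040471, reject H0 at alpha = 0.1.


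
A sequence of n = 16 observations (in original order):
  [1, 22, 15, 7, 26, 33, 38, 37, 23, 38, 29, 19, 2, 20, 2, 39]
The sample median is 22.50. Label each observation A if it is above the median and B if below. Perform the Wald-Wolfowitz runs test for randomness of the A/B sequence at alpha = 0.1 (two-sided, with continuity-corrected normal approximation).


Step 1: Compute median = 22.50; label A = above, B = below.
Labels in order: BBBBAAAAAAABBBBA  (n_A = 8, n_B = 8)
Step 2: Count runs R = 4.
Step 3: Under H0 (random ordering), E[R] = 2*n_A*n_B/(n_A+n_B) + 1 = 2*8*8/16 + 1 = 9.0000.
        Var[R] = 2*n_A*n_B*(2*n_A*n_B - n_A - n_B) / ((n_A+n_B)^2 * (n_A+n_B-1)) = 14336/3840 = 3.7333.
        SD[R] = 1.9322.
Step 4: Continuity-corrected z = (R + 0.5 - E[R]) / SD[R] = (4 + 0.5 - 9.0000) / 1.9322 = -2.3290.
Step 5: Two-sided p-value via normal approximation = 2*(1 - Phi(|z|)) = 0.019861.
Step 6: alpha = 0.1. reject H0.

R = 4, z = -2.3290, p = 0.019861, reject H0.


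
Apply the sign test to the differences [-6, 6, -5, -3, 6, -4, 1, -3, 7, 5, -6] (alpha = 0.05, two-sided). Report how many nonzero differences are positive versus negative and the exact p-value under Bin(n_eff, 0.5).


Step 1: Discard zero differences. Original n = 11; n_eff = number of nonzero differences = 11.
Nonzero differences (with sign): -6, +6, -5, -3, +6, -4, +1, -3, +7, +5, -6
Step 2: Count signs: positive = 5, negative = 6.
Step 3: Under H0: P(positive) = 0.5, so the number of positives S ~ Bin(11, 0.5).
Step 4: Two-sided exact p-value = sum of Bin(11,0.5) probabilities at or below the observed probability = 1.000000.
Step 5: alpha = 0.05. fail to reject H0.

n_eff = 11, pos = 5, neg = 6, p = 1.000000, fail to reject H0.


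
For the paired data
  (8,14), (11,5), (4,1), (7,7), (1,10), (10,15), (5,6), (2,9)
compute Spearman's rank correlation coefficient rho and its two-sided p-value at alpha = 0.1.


Step 1: Rank x and y separately (midranks; no ties here).
rank(x): 8->6, 11->8, 4->3, 7->5, 1->1, 10->7, 5->4, 2->2
rank(y): 14->7, 5->2, 1->1, 7->4, 10->6, 15->8, 6->3, 9->5
Step 2: d_i = R_x(i) - R_y(i); compute d_i^2.
  (6-7)^2=1, (8-2)^2=36, (3-1)^2=4, (5-4)^2=1, (1-6)^2=25, (7-8)^2=1, (4-3)^2=1, (2-5)^2=9
sum(d^2) = 78.
Step 3: rho = 1 - 6*78 / (8*(8^2 - 1)) = 1 - 468/504 = 0.071429.
Step 4: Under H0, t = rho * sqrt((n-2)/(1-rho^2)) = 0.1754 ~ t(6).
Step 5: Two-sided p-value from the t-distribution with 6 df = 0.866526.
Step 6: alpha = 0.1. fail to reject H0.

rho = 0.0714, p = 0.866526, fail to reject H0 at alpha = 0.1.


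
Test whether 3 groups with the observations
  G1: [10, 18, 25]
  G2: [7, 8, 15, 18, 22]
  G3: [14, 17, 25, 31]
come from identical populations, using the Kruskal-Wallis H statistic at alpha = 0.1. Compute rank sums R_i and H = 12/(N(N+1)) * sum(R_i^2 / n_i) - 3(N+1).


Step 1: Combine all N = 12 observations and assign midranks.
sorted (value, group, rank): (7,G2,1), (8,G2,2), (10,G1,3), (14,G3,4), (15,G2,5), (17,G3,6), (18,G1,7.5), (18,G2,7.5), (22,G2,9), (25,G1,10.5), (25,G3,10.5), (31,G3,12)
Step 2: Sum ranks within each group.
R_1 = 21 (n_1 = 3)
R_2 = 24.5 (n_2 = 5)
R_3 = 32.5 (n_3 = 4)
Step 3: H = 12/(N(N+1)) * sum(R_i^2/n_i) - 3(N+1)
     = 12/(12*13) * (21^2/3 + 24.5^2/5 + 32.5^2/4) - 3*13
     = 0.076923 * 531.112 - 39
     = 1.854808.
Step 4: Ties present; correction factor C = 1 - 12/(12^3 - 12) = 0.993007. Corrected H = 1.854808 / 0.993007 = 1.867870.
Step 5: Under H0, H ~ chi^2(2); p-value = 0.393004.
Step 6: alpha = 0.1. fail to reject H0.

H = 1.8679, df = 2, p = 0.393004, fail to reject H0.


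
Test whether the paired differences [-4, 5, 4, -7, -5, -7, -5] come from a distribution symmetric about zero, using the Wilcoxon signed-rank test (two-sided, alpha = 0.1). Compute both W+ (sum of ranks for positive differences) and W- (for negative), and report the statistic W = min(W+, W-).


Step 1: Drop any zero differences (none here) and take |d_i|.
|d| = [4, 5, 4, 7, 5, 7, 5]
Step 2: Midrank |d_i| (ties get averaged ranks).
ranks: |4|->1.5, |5|->4, |4|->1.5, |7|->6.5, |5|->4, |7|->6.5, |5|->4
Step 3: Attach original signs; sum ranks with positive sign and with negative sign.
W+ = 4 + 1.5 = 5.5
W- = 1.5 + 6.5 + 4 + 6.5 + 4 = 22.5
(Check: W+ + W- = 28 should equal n(n+1)/2 = 28.)
Step 4: Test statistic W = min(W+, W-) = 5.5.
Step 5: Ties in |d|, so use the tie-corrected normal approximation.
        E[W] = n(n+1)/4 = 7*8/4 = 14.
        Tie groups: |d|=4 (t=2), |d|=5 (t=3), |d|=7 (t=2); sum(t^3 - t) = 36.
        Var[W] = n(n+1)(2n+1)/24 - sum(t^3-t)/48 = 840/24 - 36/48 = 34.25.
        z = (W - E[W]) / sqrt(Var[W]) = (5.5 - 14) / 5.8523 = -1.4524.
        Two-sided p = 2*Phi(z) = 0.146388.
Step 6: alpha = 0.1. fail to reject H0.

W+ = 5.5, W- = 22.5, W = min = 5.5, p = 0.146388, fail to reject H0.


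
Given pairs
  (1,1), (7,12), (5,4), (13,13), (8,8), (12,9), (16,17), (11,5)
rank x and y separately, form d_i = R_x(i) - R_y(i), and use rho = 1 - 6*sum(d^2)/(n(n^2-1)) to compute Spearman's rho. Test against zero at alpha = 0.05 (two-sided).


Step 1: Rank x and y separately (midranks; no ties here).
rank(x): 1->1, 7->3, 5->2, 13->7, 8->4, 12->6, 16->8, 11->5
rank(y): 1->1, 12->6, 4->2, 13->7, 8->4, 9->5, 17->8, 5->3
Step 2: d_i = R_x(i) - R_y(i); compute d_i^2.
  (1-1)^2=0, (3-6)^2=9, (2-2)^2=0, (7-7)^2=0, (4-4)^2=0, (6-5)^2=1, (8-8)^2=0, (5-3)^2=4
sum(d^2) = 14.
Step 3: rho = 1 - 6*14 / (8*(8^2 - 1)) = 1 - 84/504 = 0.833333.
Step 4: Under H0, t = rho * sqrt((n-2)/(1-rho^2)) = 3.6927 ~ t(6).
Step 5: Two-sided p-value from the t-distribution with 6 df = 0.010176.
Step 6: alpha = 0.05. reject H0.

rho = 0.8333, p = 0.010176, reject H0 at alpha = 0.05.


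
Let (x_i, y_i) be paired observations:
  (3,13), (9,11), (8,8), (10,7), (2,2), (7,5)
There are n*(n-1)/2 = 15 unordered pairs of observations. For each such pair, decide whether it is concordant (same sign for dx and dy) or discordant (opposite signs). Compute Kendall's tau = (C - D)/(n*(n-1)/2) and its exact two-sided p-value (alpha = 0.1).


Step 1: Enumerate the 15 unordered pairs (i,j) with i<j and classify each by sign(x_j-x_i) * sign(y_j-y_i).
  (1,2):dx=+6,dy=-2->D; (1,3):dx=+5,dy=-5->D; (1,4):dx=+7,dy=-6->D; (1,5):dx=-1,dy=-11->C
  (1,6):dx=+4,dy=-8->D; (2,3):dx=-1,dy=-3->C; (2,4):dx=+1,dy=-4->D; (2,5):dx=-7,dy=-9->C
  (2,6):dx=-2,dy=-6->C; (3,4):dx=+2,dy=-1->D; (3,5):dx=-6,dy=-6->C; (3,6):dx=-1,dy=-3->C
  (4,5):dx=-8,dy=-5->C; (4,6):dx=-3,dy=-2->C; (5,6):dx=+5,dy=+3->C
Step 2: C = 9, D = 6, total pairs = 15.
Step 3: tau = (C - D)/(n(n-1)/2) = (9 - 6)/15 = 0.200000.
Step 4: Exact two-sided p-value (enumerate n! = 720 permutations of y under H0): p = 0.719444.
Step 5: alpha = 0.1. fail to reject H0.

tau_b = 0.2000 (C=9, D=6), p = 0.719444, fail to reject H0.


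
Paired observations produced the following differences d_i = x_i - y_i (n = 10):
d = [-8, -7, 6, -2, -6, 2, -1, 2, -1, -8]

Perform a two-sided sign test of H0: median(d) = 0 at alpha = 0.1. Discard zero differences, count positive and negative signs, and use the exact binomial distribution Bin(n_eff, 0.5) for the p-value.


Step 1: Discard zero differences. Original n = 10; n_eff = number of nonzero differences = 10.
Nonzero differences (with sign): -8, -7, +6, -2, -6, +2, -1, +2, -1, -8
Step 2: Count signs: positive = 3, negative = 7.
Step 3: Under H0: P(positive) = 0.5, so the number of positives S ~ Bin(10, 0.5).
Step 4: Two-sided exact p-value = sum of Bin(10,0.5) probabilities at or below the observed probability = 0.343750.
Step 5: alpha = 0.1. fail to reject H0.

n_eff = 10, pos = 3, neg = 7, p = 0.343750, fail to reject H0.


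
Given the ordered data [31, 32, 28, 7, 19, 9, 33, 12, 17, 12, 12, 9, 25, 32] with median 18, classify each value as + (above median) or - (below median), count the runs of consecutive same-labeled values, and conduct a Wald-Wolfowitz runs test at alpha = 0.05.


Step 1: Compute median = 18; label A = above, B = below.
Labels in order: AAABABABBBBBAA  (n_A = 7, n_B = 7)
Step 2: Count runs R = 7.
Step 3: Under H0 (random ordering), E[R] = 2*n_A*n_B/(n_A+n_B) + 1 = 2*7*7/14 + 1 = 8.0000.
        Var[R] = 2*n_A*n_B*(2*n_A*n_B - n_A - n_B) / ((n_A+n_B)^2 * (n_A+n_B-1)) = 8232/2548 = 3.2308.
        SD[R] = 1.7974.
Step 4: Continuity-corrected z = (R + 0.5 - E[R]) / SD[R] = (7 + 0.5 - 8.0000) / 1.7974 = -0.2782.
Step 5: Two-sided p-value via normal approximation = 2*(1 - Phi(|z|)) = 0.780879.
Step 6: alpha = 0.05. fail to reject H0.

R = 7, z = -0.2782, p = 0.780879, fail to reject H0.


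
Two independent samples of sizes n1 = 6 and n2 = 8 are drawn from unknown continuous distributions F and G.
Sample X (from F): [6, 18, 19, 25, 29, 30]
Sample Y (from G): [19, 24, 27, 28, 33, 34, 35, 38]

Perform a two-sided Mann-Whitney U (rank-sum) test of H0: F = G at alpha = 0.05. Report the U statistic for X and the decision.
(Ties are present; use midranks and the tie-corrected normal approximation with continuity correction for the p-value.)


Step 1: Combine and sort all 14 observations; assign midranks.
sorted (value, group): (6,X), (18,X), (19,X), (19,Y), (24,Y), (25,X), (27,Y), (28,Y), (29,X), (30,X), (33,Y), (34,Y), (35,Y), (38,Y)
ranks: 6->1, 18->2, 19->3.5, 19->3.5, 24->5, 25->6, 27->7, 28->8, 29->9, 30->10, 33->11, 34->12, 35->13, 38->14
Step 2: Rank sum for X: R1 = 1 + 2 + 3.5 + 6 + 9 + 10 = 31.5.
Step 3: U_X = R1 - n1(n1+1)/2 = 31.5 - 6*7/2 = 31.5 - 21 = 10.5.
       U_Y = n1*n2 - U_X = 48 - 10.5 = 37.5.
Step 4: Ties are present, so use the tie-corrected normal approximation (with continuity correction) for the p-value.
Step 5: p-value = 0.092930; compare to alpha = 0.05. fail to reject H0.

U_X = 10.5, p = 0.092930, fail to reject H0 at alpha = 0.05.


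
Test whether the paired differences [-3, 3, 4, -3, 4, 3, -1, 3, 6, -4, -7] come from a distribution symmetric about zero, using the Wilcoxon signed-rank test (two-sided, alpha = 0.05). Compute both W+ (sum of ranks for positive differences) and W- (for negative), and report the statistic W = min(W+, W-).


Step 1: Drop any zero differences (none here) and take |d_i|.
|d| = [3, 3, 4, 3, 4, 3, 1, 3, 6, 4, 7]
Step 2: Midrank |d_i| (ties get averaged ranks).
ranks: |3|->4, |3|->4, |4|->8, |3|->4, |4|->8, |3|->4, |1|->1, |3|->4, |6|->10, |4|->8, |7|->11
Step 3: Attach original signs; sum ranks with positive sign and with negative sign.
W+ = 4 + 8 + 8 + 4 + 4 + 10 = 38
W- = 4 + 4 + 1 + 8 + 11 = 28
(Check: W+ + W- = 66 should equal n(n+1)/2 = 66.)
Step 4: Test statistic W = min(W+, W-) = 28.
Step 5: Ties in |d|, so use the tie-corrected normal approximation.
        E[W] = n(n+1)/4 = 11*12/4 = 33.
        Tie groups: |d|=3 (t=5), |d|=4 (t=3); sum(t^3 - t) = 144.
        Var[W] = n(n+1)(2n+1)/24 - sum(t^3-t)/48 = 3036/24 - 144/48 = 123.5.
        z = (W - E[W]) / sqrt(Var[W]) = (28 - 33) / 11.1131 = -0.4499.
        Two-sided p = 2*Phi(z) = 0.652767.
Step 6: alpha = 0.05. fail to reject H0.

W+ = 38, W- = 28, W = min = 28, p = 0.652767, fail to reject H0.


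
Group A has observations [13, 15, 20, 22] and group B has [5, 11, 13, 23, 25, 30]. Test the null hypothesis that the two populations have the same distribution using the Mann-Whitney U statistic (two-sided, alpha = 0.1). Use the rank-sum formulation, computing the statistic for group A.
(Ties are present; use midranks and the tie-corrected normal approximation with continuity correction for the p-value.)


Step 1: Combine and sort all 10 observations; assign midranks.
sorted (value, group): (5,Y), (11,Y), (13,X), (13,Y), (15,X), (20,X), (22,X), (23,Y), (25,Y), (30,Y)
ranks: 5->1, 11->2, 13->3.5, 13->3.5, 15->5, 20->6, 22->7, 23->8, 25->9, 30->10
Step 2: Rank sum for X: R1 = 3.5 + 5 + 6 + 7 = 21.5.
Step 3: U_X = R1 - n1(n1+1)/2 = 21.5 - 4*5/2 = 21.5 - 10 = 11.5.
       U_Y = n1*n2 - U_X = 24 - 11.5 = 12.5.
Step 4: Ties are present, so use the tie-corrected normal approximation (with continuity correction) for the p-value.
Step 5: p-value = 1.000000; compare to alpha = 0.1. fail to reject H0.

U_X = 11.5, p = 1.000000, fail to reject H0 at alpha = 0.1.


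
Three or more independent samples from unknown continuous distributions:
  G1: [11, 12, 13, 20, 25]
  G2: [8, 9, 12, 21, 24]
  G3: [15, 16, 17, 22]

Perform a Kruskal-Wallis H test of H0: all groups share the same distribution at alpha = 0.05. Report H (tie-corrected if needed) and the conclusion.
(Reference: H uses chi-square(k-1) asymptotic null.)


Step 1: Combine all N = 14 observations and assign midranks.
sorted (value, group, rank): (8,G2,1), (9,G2,2), (11,G1,3), (12,G1,4.5), (12,G2,4.5), (13,G1,6), (15,G3,7), (16,G3,8), (17,G3,9), (20,G1,10), (21,G2,11), (22,G3,12), (24,G2,13), (25,G1,14)
Step 2: Sum ranks within each group.
R_1 = 37.5 (n_1 = 5)
R_2 = 31.5 (n_2 = 5)
R_3 = 36 (n_3 = 4)
Step 3: H = 12/(N(N+1)) * sum(R_i^2/n_i) - 3(N+1)
     = 12/(14*15) * (37.5^2/5 + 31.5^2/5 + 36^2/4) - 3*15
     = 0.057143 * 803.7 - 45
     = 0.925714.
Step 4: Ties present; correction factor C = 1 - 6/(14^3 - 14) = 0.997802. Corrected H = 0.925714 / 0.997802 = 0.927753.
Step 5: Under H0, H ~ chi^2(2); p-value = 0.628841.
Step 6: alpha = 0.05. fail to reject H0.

H = 0.9278, df = 2, p = 0.628841, fail to reject H0.


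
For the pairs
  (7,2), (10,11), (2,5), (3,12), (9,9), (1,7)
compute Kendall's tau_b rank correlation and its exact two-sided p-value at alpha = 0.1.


Step 1: Enumerate the 15 unordered pairs (i,j) with i<j and classify each by sign(x_j-x_i) * sign(y_j-y_i).
  (1,2):dx=+3,dy=+9->C; (1,3):dx=-5,dy=+3->D; (1,4):dx=-4,dy=+10->D; (1,5):dx=+2,dy=+7->C
  (1,6):dx=-6,dy=+5->D; (2,3):dx=-8,dy=-6->C; (2,4):dx=-7,dy=+1->D; (2,5):dx=-1,dy=-2->C
  (2,6):dx=-9,dy=-4->C; (3,4):dx=+1,dy=+7->C; (3,5):dx=+7,dy=+4->C; (3,6):dx=-1,dy=+2->D
  (4,5):dx=+6,dy=-3->D; (4,6):dx=-2,dy=-5->C; (5,6):dx=-8,dy=-2->C
Step 2: C = 9, D = 6, total pairs = 15.
Step 3: tau = (C - D)/(n(n-1)/2) = (9 - 6)/15 = 0.200000.
Step 4: Exact two-sided p-value (enumerate n! = 720 permutations of y under H0): p = 0.719444.
Step 5: alpha = 0.1. fail to reject H0.

tau_b = 0.2000 (C=9, D=6), p = 0.719444, fail to reject H0.


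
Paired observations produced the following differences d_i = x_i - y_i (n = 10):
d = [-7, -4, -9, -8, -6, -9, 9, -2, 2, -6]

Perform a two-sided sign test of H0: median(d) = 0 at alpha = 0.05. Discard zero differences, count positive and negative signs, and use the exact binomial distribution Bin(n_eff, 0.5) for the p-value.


Step 1: Discard zero differences. Original n = 10; n_eff = number of nonzero differences = 10.
Nonzero differences (with sign): -7, -4, -9, -8, -6, -9, +9, -2, +2, -6
Step 2: Count signs: positive = 2, negative = 8.
Step 3: Under H0: P(positive) = 0.5, so the number of positives S ~ Bin(10, 0.5).
Step 4: Two-sided exact p-value = sum of Bin(10,0.5) probabilities at or below the observed probability = 0.109375.
Step 5: alpha = 0.05. fail to reject H0.

n_eff = 10, pos = 2, neg = 8, p = 0.109375, fail to reject H0.


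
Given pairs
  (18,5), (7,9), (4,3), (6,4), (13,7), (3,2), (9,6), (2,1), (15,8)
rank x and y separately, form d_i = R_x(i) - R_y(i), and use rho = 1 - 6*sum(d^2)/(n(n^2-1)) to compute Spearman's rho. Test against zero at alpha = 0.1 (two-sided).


Step 1: Rank x and y separately (midranks; no ties here).
rank(x): 18->9, 7->5, 4->3, 6->4, 13->7, 3->2, 9->6, 2->1, 15->8
rank(y): 5->5, 9->9, 3->3, 4->4, 7->7, 2->2, 6->6, 1->1, 8->8
Step 2: d_i = R_x(i) - R_y(i); compute d_i^2.
  (9-5)^2=16, (5-9)^2=16, (3-3)^2=0, (4-4)^2=0, (7-7)^2=0, (2-2)^2=0, (6-6)^2=0, (1-1)^2=0, (8-8)^2=0
sum(d^2) = 32.
Step 3: rho = 1 - 6*32 / (9*(9^2 - 1)) = 1 - 192/720 = 0.733333.
Step 4: Under H0, t = rho * sqrt((n-2)/(1-rho^2)) = 2.8538 ~ t(7).
Step 5: Two-sided p-value from the t-distribution with 7 df = 0.024554.
Step 6: alpha = 0.1. reject H0.

rho = 0.7333, p = 0.024554, reject H0 at alpha = 0.1.


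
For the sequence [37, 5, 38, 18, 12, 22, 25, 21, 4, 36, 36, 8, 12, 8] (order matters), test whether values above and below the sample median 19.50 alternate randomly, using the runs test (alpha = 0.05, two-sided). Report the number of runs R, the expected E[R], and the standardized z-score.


Step 1: Compute median = 19.50; label A = above, B = below.
Labels in order: ABABBAAABAABBB  (n_A = 7, n_B = 7)
Step 2: Count runs R = 8.
Step 3: Under H0 (random ordering), E[R] = 2*n_A*n_B/(n_A+n_B) + 1 = 2*7*7/14 + 1 = 8.0000.
        Var[R] = 2*n_A*n_B*(2*n_A*n_B - n_A - n_B) / ((n_A+n_B)^2 * (n_A+n_B-1)) = 8232/2548 = 3.2308.
        SD[R] = 1.7974.
Step 4: R = E[R], so z = 0 with no continuity correction.
Step 5: Two-sided p-value via normal approximation = 2*(1 - Phi(|z|)) = 1.000000.
Step 6: alpha = 0.05. fail to reject H0.

R = 8, z = 0.0000, p = 1.000000, fail to reject H0.


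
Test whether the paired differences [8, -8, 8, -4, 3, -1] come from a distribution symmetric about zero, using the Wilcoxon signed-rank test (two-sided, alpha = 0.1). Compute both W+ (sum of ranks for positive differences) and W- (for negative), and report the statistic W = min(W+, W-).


Step 1: Drop any zero differences (none here) and take |d_i|.
|d| = [8, 8, 8, 4, 3, 1]
Step 2: Midrank |d_i| (ties get averaged ranks).
ranks: |8|->5, |8|->5, |8|->5, |4|->3, |3|->2, |1|->1
Step 3: Attach original signs; sum ranks with positive sign and with negative sign.
W+ = 5 + 5 + 2 = 12
W- = 5 + 3 + 1 = 9
(Check: W+ + W- = 21 should equal n(n+1)/2 = 21.)
Step 4: Test statistic W = min(W+, W-) = 9.
Step 5: Ties in |d|, so use the tie-corrected normal approximation.
        E[W] = n(n+1)/4 = 6*7/4 = 10.5.
        Tie groups: |d|=8 (t=3); sum(t^3 - t) = 24.
        Var[W] = n(n+1)(2n+1)/24 - sum(t^3-t)/48 = 546/24 - 24/48 = 22.25.
        z = (W - E[W]) / sqrt(Var[W]) = (9 - 10.5) / 4.7170 = -0.3180.
        Two-sided p = 2*Phi(z) = 0.750485.
Step 6: alpha = 0.1. fail to reject H0.

W+ = 12, W- = 9, W = min = 9, p = 0.750485, fail to reject H0.


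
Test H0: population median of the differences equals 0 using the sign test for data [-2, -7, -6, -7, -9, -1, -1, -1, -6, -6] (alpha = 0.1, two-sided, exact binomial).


Step 1: Discard zero differences. Original n = 10; n_eff = number of nonzero differences = 10.
Nonzero differences (with sign): -2, -7, -6, -7, -9, -1, -1, -1, -6, -6
Step 2: Count signs: positive = 0, negative = 10.
Step 3: Under H0: P(positive) = 0.5, so the number of positives S ~ Bin(10, 0.5).
Step 4: Two-sided exact p-value = sum of Bin(10,0.5) probabilities at or below the observed probability = 0.001953.
Step 5: alpha = 0.1. reject H0.

n_eff = 10, pos = 0, neg = 10, p = 0.001953, reject H0.


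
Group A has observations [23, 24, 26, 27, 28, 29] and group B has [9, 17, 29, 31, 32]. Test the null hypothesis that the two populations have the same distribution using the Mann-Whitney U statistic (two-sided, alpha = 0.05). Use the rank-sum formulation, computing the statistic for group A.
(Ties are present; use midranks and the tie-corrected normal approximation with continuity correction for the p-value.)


Step 1: Combine and sort all 11 observations; assign midranks.
sorted (value, group): (9,Y), (17,Y), (23,X), (24,X), (26,X), (27,X), (28,X), (29,X), (29,Y), (31,Y), (32,Y)
ranks: 9->1, 17->2, 23->3, 24->4, 26->5, 27->6, 28->7, 29->8.5, 29->8.5, 31->10, 32->11
Step 2: Rank sum for X: R1 = 3 + 4 + 5 + 6 + 7 + 8.5 = 33.5.
Step 3: U_X = R1 - n1(n1+1)/2 = 33.5 - 6*7/2 = 33.5 - 21 = 12.5.
       U_Y = n1*n2 - U_X = 30 - 12.5 = 17.5.
Step 4: Ties are present, so use the tie-corrected normal approximation (with continuity correction) for the p-value.
Step 5: p-value = 0.714379; compare to alpha = 0.05. fail to reject H0.

U_X = 12.5, p = 0.714379, fail to reject H0 at alpha = 0.05.


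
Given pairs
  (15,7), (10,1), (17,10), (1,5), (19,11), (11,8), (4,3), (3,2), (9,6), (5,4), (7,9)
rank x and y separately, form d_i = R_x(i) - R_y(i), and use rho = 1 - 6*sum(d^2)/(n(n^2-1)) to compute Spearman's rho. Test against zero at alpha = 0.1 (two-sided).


Step 1: Rank x and y separately (midranks; no ties here).
rank(x): 15->9, 10->7, 17->10, 1->1, 19->11, 11->8, 4->3, 3->2, 9->6, 5->4, 7->5
rank(y): 7->7, 1->1, 10->10, 5->5, 11->11, 8->8, 3->3, 2->2, 6->6, 4->4, 9->9
Step 2: d_i = R_x(i) - R_y(i); compute d_i^2.
  (9-7)^2=4, (7-1)^2=36, (10-10)^2=0, (1-5)^2=16, (11-11)^2=0, (8-8)^2=0, (3-3)^2=0, (2-2)^2=0, (6-6)^2=0, (4-4)^2=0, (5-9)^2=16
sum(d^2) = 72.
Step 3: rho = 1 - 6*72 / (11*(11^2 - 1)) = 1 - 432/1320 = 0.672727.
Step 4: Under H0, t = rho * sqrt((n-2)/(1-rho^2)) = 2.7277 ~ t(9).
Step 5: Two-sided p-value from the t-distribution with 9 df = 0.023313.
Step 6: alpha = 0.1. reject H0.

rho = 0.6727, p = 0.023313, reject H0 at alpha = 0.1.


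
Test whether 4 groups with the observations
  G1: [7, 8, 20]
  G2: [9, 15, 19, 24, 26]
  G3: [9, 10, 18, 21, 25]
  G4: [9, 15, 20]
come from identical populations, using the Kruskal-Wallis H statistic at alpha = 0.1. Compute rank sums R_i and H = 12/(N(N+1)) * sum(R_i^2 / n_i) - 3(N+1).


Step 1: Combine all N = 16 observations and assign midranks.
sorted (value, group, rank): (7,G1,1), (8,G1,2), (9,G2,4), (9,G3,4), (9,G4,4), (10,G3,6), (15,G2,7.5), (15,G4,7.5), (18,G3,9), (19,G2,10), (20,G1,11.5), (20,G4,11.5), (21,G3,13), (24,G2,14), (25,G3,15), (26,G2,16)
Step 2: Sum ranks within each group.
R_1 = 14.5 (n_1 = 3)
R_2 = 51.5 (n_2 = 5)
R_3 = 47 (n_3 = 5)
R_4 = 23 (n_4 = 3)
Step 3: H = 12/(N(N+1)) * sum(R_i^2/n_i) - 3(N+1)
     = 12/(16*17) * (14.5^2/3 + 51.5^2/5 + 47^2/5 + 23^2/3) - 3*17
     = 0.044118 * 1218.67 - 51
     = 2.764706.
Step 4: Ties present; correction factor C = 1 - 36/(16^3 - 16) = 0.991176. Corrected H = 2.764706 / 0.991176 = 2.789318.
Step 5: Under H0, H ~ chi^2(3); p-value = 0.425261.
Step 6: alpha = 0.1. fail to reject H0.

H = 2.7893, df = 3, p = 0.425261, fail to reject H0.


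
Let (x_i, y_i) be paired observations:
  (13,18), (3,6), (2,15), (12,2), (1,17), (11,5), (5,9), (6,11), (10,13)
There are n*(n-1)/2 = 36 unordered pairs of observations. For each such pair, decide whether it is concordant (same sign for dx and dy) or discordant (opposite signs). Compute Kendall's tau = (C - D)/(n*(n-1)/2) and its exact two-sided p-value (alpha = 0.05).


Step 1: Enumerate the 36 unordered pairs (i,j) with i<j and classify each by sign(x_j-x_i) * sign(y_j-y_i).
  (1,2):dx=-10,dy=-12->C; (1,3):dx=-11,dy=-3->C; (1,4):dx=-1,dy=-16->C; (1,5):dx=-12,dy=-1->C
  (1,6):dx=-2,dy=-13->C; (1,7):dx=-8,dy=-9->C; (1,8):dx=-7,dy=-7->C; (1,9):dx=-3,dy=-5->C
  (2,3):dx=-1,dy=+9->D; (2,4):dx=+9,dy=-4->D; (2,5):dx=-2,dy=+11->D; (2,6):dx=+8,dy=-1->D
  (2,7):dx=+2,dy=+3->C; (2,8):dx=+3,dy=+5->C; (2,9):dx=+7,dy=+7->C; (3,4):dx=+10,dy=-13->D
  (3,5):dx=-1,dy=+2->D; (3,6):dx=+9,dy=-10->D; (3,7):dx=+3,dy=-6->D; (3,8):dx=+4,dy=-4->D
  (3,9):dx=+8,dy=-2->D; (4,5):dx=-11,dy=+15->D; (4,6):dx=-1,dy=+3->D; (4,7):dx=-7,dy=+7->D
  (4,8):dx=-6,dy=+9->D; (4,9):dx=-2,dy=+11->D; (5,6):dx=+10,dy=-12->D; (5,7):dx=+4,dy=-8->D
  (5,8):dx=+5,dy=-6->D; (5,9):dx=+9,dy=-4->D; (6,7):dx=-6,dy=+4->D; (6,8):dx=-5,dy=+6->D
  (6,9):dx=-1,dy=+8->D; (7,8):dx=+1,dy=+2->C; (7,9):dx=+5,dy=+4->C; (8,9):dx=+4,dy=+2->C
Step 2: C = 14, D = 22, total pairs = 36.
Step 3: tau = (C - D)/(n(n-1)/2) = (14 - 22)/36 = -0.222222.
Step 4: Exact two-sided p-value (enumerate n! = 362880 permutations of y under H0): p = 0.476709.
Step 5: alpha = 0.05. fail to reject H0.

tau_b = -0.2222 (C=14, D=22), p = 0.476709, fail to reject H0.


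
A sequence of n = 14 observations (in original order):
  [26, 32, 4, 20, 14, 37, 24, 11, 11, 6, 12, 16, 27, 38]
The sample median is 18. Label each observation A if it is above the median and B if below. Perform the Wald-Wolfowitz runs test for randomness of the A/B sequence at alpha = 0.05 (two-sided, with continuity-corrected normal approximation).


Step 1: Compute median = 18; label A = above, B = below.
Labels in order: AABABAABBBBBAA  (n_A = 7, n_B = 7)
Step 2: Count runs R = 7.
Step 3: Under H0 (random ordering), E[R] = 2*n_A*n_B/(n_A+n_B) + 1 = 2*7*7/14 + 1 = 8.0000.
        Var[R] = 2*n_A*n_B*(2*n_A*n_B - n_A - n_B) / ((n_A+n_B)^2 * (n_A+n_B-1)) = 8232/2548 = 3.2308.
        SD[R] = 1.7974.
Step 4: Continuity-corrected z = (R + 0.5 - E[R]) / SD[R] = (7 + 0.5 - 8.0000) / 1.7974 = -0.2782.
Step 5: Two-sided p-value via normal approximation = 2*(1 - Phi(|z|)) = 0.780879.
Step 6: alpha = 0.05. fail to reject H0.

R = 7, z = -0.2782, p = 0.780879, fail to reject H0.
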